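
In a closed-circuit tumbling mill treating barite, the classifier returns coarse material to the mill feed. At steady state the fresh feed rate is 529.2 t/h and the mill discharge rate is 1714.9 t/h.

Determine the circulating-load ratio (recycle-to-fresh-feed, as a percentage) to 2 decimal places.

CL = 224.06 %

Discharge = new feed + return, hence
R = M − F = 1714.9 − 529.2 = 1185.7 t/h
CL = 100·R/F = 100·1185.7/529.2 = 224.06 %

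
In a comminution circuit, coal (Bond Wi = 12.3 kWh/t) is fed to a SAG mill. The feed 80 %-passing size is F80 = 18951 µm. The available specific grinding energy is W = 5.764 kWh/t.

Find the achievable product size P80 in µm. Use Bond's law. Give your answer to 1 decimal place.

W = 10·Wi·[P80^(−½) − F80^(−½)]
⇒ 1/√P80 = W/(10·Wi) + 1/√F80
  = 5.7640/(10·12.3) + 1/√18951 = 0.046862 + 0.007264 = 0.054126
P80 = (1/0.054126)² = 18.4754² = 341.34 µm

P80 = 341.3 µm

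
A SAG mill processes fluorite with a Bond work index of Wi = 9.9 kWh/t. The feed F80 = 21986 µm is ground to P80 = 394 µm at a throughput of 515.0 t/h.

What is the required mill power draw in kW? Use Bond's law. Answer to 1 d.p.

W_Bond = 10·Wi·(1/√P₈₀ − 1/√F₈₀)
W = 10·9.9·(1/√394 − 1/√21986) = 10·9.9·(0.043635) = 4.3199 kWh/t
Mill draw = 4.3199 × 515.0 = 2224.7 kW

P = 2224.7 kW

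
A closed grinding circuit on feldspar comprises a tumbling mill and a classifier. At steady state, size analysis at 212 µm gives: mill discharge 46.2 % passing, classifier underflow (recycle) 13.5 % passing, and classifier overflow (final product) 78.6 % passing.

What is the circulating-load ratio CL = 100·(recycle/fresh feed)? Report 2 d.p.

Mass balance on the −212 µm fraction:
(1+r)d = ru + o → r = (o−d)/(d−u)
r = (78.6 − 46.2)/(46.2 − 13.5) = 32.4/32.7 = 0.9908
CL = 100·r = 99.08 %

CL = 99.08 %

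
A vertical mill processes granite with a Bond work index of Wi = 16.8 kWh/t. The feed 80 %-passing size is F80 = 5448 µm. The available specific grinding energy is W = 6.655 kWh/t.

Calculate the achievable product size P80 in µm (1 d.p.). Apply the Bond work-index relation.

W = 10·Wi·(P80^(-½) − F80^(-½))
1/√P80 = 1/√F80 + W/(10·Wi)
  = 6.6550/(10·16.8) + 1/√5448 = 0.039613 + 0.013548 = 0.053161
P80 = (1/0.053161)² = 18.8107² = 353.84 µm

P80 = 353.8 µm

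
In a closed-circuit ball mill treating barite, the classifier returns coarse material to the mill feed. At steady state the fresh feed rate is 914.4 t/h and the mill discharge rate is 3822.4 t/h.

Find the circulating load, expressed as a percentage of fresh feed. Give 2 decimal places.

M = F + R at steady state, so:
R = M − F = 3822.4 − 914.4 = 2908.0 t/h
CL = 100·R/F = 100·2908.0/914.4 = 318.02 %

CL = 318.02 %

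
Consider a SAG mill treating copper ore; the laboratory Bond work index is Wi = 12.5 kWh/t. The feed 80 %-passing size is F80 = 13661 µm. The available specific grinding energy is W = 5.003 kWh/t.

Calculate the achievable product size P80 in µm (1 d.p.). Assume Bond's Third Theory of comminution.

P80 = 423.7 µm

W = 10 Wi (1/√P80 − 1/√F80)  [Bond]
⇒ 1/√P80 = W/(10 Wi) + 1/√F80
  = 5.0030/(10·12.5) + 1/√13661 = 0.040024 + 0.008556 = 0.048580
P80 = (1/0.048580)² = 20.5847² = 423.73 µm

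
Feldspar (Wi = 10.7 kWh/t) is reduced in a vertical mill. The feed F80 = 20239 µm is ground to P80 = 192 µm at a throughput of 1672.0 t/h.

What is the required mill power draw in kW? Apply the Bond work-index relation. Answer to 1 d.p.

Bond:  W = 10 Wi (1/√P − 1/√F)
W = 10·10.7·(1/√192 − 1/√20239) = 10·10.7·(0.065140) = 6.9699 kWh/t
Mill draw = 6.9699 × 1672.0 = 11653.7 kW

P = 11653.7 kW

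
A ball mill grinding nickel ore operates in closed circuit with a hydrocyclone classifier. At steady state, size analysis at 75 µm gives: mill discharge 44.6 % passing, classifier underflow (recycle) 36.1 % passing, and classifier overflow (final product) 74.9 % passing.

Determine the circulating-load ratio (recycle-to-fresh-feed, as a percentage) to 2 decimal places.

CL = 356.47 %

Balance %-passing 75 µm (r = R/F):
(1+r)·d = r·u + o ⇒ r = (o−d)/(d−u)
r = (74.9 − 44.6)/(44.6 − 36.1) = 30.3/8.5 = 3.5647
CL = 100·r = 356.47 %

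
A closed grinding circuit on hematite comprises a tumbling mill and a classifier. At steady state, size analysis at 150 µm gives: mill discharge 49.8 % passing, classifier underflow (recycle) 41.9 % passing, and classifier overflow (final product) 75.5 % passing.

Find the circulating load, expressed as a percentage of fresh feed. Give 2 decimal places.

Mass balance on the −150 µm fraction:
(1+r)d = ru + o → r = (o−d)/(d−u)
r = (75.5 − 49.8)/(49.8 − 41.9) = 25.7/7.9 = 3.2532
CL = 100·r = 325.32 %

CL = 325.32 %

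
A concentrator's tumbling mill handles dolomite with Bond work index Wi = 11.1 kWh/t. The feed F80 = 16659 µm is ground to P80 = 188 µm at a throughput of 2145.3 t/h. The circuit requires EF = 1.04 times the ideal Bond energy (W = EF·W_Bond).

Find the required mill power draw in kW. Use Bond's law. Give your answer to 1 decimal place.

Bond: W = 10·Wi·(1/√P80 − 1/√F80)
W = 10·11.1·(1/√188 − 1/√16659) = 10·11.1·(0.065185) = 7.2355 kWh/t
With EF = 1.04: W = 7.2355·1.04 = 7.5249 kWh/t
P_mill = W·ṁ = 7.5249·2145.3 = 16143.2 kW

P = 16143.2 kW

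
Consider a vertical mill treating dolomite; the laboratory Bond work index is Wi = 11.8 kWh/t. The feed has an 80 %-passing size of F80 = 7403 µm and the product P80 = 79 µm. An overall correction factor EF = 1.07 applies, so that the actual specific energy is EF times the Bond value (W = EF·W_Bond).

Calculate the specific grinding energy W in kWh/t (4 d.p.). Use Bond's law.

W = 12.7379 kWh/t

W_Bond = 10·Wi·(1/√P₈₀ − 1/√F₈₀)
1/√79 = 0.112509;  1/√7403 = 0.011622
W = 10·11.8·(0.112509 − 0.011622) = 11.9046 kWh/t
W_actual = 1.07 × 11.9046 = 12.7379 kWh/t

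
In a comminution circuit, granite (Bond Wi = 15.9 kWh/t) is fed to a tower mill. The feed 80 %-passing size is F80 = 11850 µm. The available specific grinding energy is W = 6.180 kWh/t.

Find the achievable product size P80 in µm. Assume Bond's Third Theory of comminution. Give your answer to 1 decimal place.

W = 10·Wi·(P80^(-½) − F80^(-½))
P80^(−½) = W/(10 Wi) + F80^(−½)
  = 6.1800/(10·15.9) + 1/√11850 = 0.038868 + 0.009186 = 0.048054
P80 = (1/0.048054)² = 20.8098² = 433.05 µm

P80 = 433.0 µm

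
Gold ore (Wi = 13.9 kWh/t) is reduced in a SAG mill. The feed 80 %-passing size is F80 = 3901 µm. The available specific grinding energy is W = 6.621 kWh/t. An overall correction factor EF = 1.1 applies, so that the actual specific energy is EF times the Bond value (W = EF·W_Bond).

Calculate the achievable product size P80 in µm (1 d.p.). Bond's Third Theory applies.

P80 = 284.2 µm

Bond: W = 10·Wi·(1/√P80 − 1/√F80)
W_Bond = W / EF = 6.621 / 1.1 = 6.0191 kWh/t
P80^-0.5 = F80^-0.5 + W_Bond/(10 Wi)
  = 6.0191/(10·13.9) + 1/√3901 = 0.043303 + 0.016011 = 0.059314
P80 = (1/0.059314)² = 16.8595² = 284.24 µm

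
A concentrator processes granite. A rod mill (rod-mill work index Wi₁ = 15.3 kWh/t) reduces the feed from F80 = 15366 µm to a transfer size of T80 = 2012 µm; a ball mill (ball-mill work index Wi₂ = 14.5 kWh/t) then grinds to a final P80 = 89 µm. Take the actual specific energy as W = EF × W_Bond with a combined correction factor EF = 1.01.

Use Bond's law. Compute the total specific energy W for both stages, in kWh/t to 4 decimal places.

W = 14.4572 kWh/t

W = 10 Wi (P80^-0.5 − F80^-0.5)
Stage 1 (15366→2012 µm, Wi₁=15.3): W₁ = 10·15.3·(0.022294 − 0.008067) = 2.1767 kWh/t
Stage 2 (2012→89 µm, Wi₂=14.5): W₂ = 10·14.5·(0.106000 − 0.022294) = 12.1374 kWh/t
W = W₁ + W₂ = 2.1767 + 12.1374 = 14.3140 kWh/t
Apply correction: 14.3140 × 1.01 = 14.4572 kWh/t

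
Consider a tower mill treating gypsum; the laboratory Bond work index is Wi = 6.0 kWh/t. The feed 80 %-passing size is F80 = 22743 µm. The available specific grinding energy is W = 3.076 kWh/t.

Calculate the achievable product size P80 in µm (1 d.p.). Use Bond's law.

W = 10 Wi (1/√P80 − 1/√F80)  [Bond]
⇒ 1/√P80 = W/(10·Wi) + 1/√F80
  = 3.0760/(10·6.0) + 1/√22743 = 0.051267 + 0.006631 = 0.057898
P80 = (1/0.057898)² = 17.2719² = 298.32 µm

P80 = 298.3 µm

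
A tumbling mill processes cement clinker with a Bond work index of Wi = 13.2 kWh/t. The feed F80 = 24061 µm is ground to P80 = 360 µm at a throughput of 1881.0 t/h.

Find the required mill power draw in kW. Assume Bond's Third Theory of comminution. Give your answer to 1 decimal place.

P = 11485.5 kW

W = 10 Wi (1/√P80 − 1/√F80)  [Bond]
W = 10·13.2·(1/√360 − 1/√24061) = 10·13.2·(0.046258) = 6.1060 kWh/t
Mill draw = 6.1060 × 1881.0 = 11485.5 kW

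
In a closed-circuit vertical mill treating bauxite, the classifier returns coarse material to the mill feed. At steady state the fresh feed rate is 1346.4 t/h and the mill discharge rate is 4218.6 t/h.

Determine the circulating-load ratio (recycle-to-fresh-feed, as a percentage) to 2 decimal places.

CL = 213.32 %

Mill node: discharge = fresh + recycle.
R = M − F = 4218.6 − 1346.4 = 2872.2 t/h
CL = 100·R/F = 100·2872.2/1346.4 = 213.32 %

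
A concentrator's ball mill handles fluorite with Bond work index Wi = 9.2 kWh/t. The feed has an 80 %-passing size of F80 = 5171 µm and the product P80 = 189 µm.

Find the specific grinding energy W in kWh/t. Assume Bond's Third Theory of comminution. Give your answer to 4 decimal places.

Bond:  W = 10 Wi (1/√P − 1/√F)
1/√189 = 0.072739;  1/√5171 = 0.013906
W = 10·9.2·(0.072739 − 0.013906) = 5.4126 kWh/t

W = 5.4126 kWh/t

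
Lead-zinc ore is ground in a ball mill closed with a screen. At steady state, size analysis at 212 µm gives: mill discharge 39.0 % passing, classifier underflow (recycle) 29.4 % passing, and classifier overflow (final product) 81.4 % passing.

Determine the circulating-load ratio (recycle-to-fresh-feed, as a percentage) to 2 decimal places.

Mass balance on the −212 µm fraction:
Fd + Rd = Ru + Fo ⇒ R/F = (o−d)/(d−u)
r = (81.4 − 39.0)/(39.0 − 29.4) = 42.4/9.6 = 4.4167
CL = 100·r = 441.67 %

CL = 441.67 %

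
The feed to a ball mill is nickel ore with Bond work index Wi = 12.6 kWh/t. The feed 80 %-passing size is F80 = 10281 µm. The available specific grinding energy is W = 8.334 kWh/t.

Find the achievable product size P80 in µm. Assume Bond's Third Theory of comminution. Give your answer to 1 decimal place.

W = 10 Wi (P80^-0.5 − F80^-0.5)
⇒ 1/√P80 = W/(10·Wi) + 1/√F80
  = 8.3340/(10·12.6) + 1/√10281 = 0.066143 + 0.009862 = 0.076005
P80 = (1/0.076005)² = 13.1570² = 173.11 µm

P80 = 173.1 µm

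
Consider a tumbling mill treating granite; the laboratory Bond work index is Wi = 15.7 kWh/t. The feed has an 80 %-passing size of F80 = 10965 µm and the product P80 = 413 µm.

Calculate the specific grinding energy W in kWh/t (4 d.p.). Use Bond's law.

W = 6.2261 kWh/t

W = 10 Wi / √P80 − 10 Wi / √F80
1/√413 = 0.049207;  1/√10965 = 0.009550
W = 10·15.7·(0.049207 − 0.009550) = 6.2261 kWh/t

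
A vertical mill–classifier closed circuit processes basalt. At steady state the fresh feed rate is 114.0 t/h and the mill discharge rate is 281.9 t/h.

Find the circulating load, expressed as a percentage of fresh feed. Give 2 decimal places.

CL = 147.28 %

M = F + R at steady state, so:
R = M − F = 281.9 − 114.0 = 167.9 t/h
CL = 100·R/F = 100·167.9/114.0 = 147.28 %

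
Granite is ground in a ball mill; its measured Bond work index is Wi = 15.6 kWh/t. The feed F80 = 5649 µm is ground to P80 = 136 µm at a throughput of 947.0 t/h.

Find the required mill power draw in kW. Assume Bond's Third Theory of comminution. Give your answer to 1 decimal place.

P = 10702.3 kW

W = 10 Wi / √P80 − 10 Wi / √F80
W = 10·15.6·(1/√136 − 1/√5649) = 10·15.6·(0.072444) = 11.3013 kWh/t
P = W·T = 11.3013·947.0 = 10702.3 kW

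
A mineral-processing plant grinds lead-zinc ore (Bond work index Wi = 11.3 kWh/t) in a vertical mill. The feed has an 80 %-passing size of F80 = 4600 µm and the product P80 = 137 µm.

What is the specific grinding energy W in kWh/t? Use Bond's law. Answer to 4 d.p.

W = 7.9881 kWh/t

Bond: W = 10·Wi·(1/√P80 − 1/√F80)
1/√137 = 0.085436;  1/√4600 = 0.014744
W = 10·11.3·(0.085436 − 0.014744) = 7.9881 kWh/t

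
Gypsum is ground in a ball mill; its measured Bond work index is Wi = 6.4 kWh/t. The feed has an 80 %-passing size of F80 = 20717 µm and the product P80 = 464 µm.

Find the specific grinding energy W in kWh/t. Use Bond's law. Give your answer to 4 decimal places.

W = 10 Wi (1/√P80 − 1/√F80)  [Bond]
1/√464 = 0.046424;  1/√20717 = 0.006948
W = 10·6.4·(0.046424 − 0.006948) = 2.5265 kWh/t

W = 2.5265 kWh/t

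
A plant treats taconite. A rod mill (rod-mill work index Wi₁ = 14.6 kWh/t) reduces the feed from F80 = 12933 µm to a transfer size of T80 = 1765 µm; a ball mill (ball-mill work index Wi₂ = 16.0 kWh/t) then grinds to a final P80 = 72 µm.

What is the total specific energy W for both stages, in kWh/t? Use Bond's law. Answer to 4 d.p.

W = 17.2391 kWh/t

W_Bond = 10·Wi·(1/√P₈₀ − 1/√F₈₀)
Stage 1 (12933→1765 µm, Wi₁=14.6): W₁ = 10·14.6·(0.023803 − 0.008793) = 2.1914 kWh/t
Stage 2 (1765→72 µm, Wi₂=16.0): W₂ = 10·16.0·(0.117851 − 0.023803) = 15.0477 kWh/t
W = W₁ + W₂ = 2.1914 + 15.0477 = 17.2391 kWh/t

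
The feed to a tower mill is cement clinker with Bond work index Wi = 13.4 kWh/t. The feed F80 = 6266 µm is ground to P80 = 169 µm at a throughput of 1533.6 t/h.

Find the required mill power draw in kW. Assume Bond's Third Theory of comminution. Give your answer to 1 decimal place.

P = 13211.8 kW

W = 10 Wi (P80^-0.5 − F80^-0.5)
W = 10·13.4·(1/√169 − 1/√6266) = 10·13.4·(0.064290) = 8.6149 kWh/t
Power = W × throughput = 8.6149 kWh/t × 1533.6 t/h = 13211.8 kW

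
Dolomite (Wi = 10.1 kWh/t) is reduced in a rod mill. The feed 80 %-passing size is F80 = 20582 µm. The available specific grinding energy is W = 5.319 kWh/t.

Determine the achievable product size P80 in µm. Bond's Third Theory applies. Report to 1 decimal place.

P80 = 281.2 µm

W = 10 Wi (1/√P80 − 1/√F80)  [Bond]
⇒ 1/√P80 = W/(10·Wi) + 1/√F80
  = 5.3190/(10·10.1) + 1/√20582 = 0.052663 + 0.006970 = 0.059634
P80 = (1/0.059634)² = 16.7690² = 281.20 µm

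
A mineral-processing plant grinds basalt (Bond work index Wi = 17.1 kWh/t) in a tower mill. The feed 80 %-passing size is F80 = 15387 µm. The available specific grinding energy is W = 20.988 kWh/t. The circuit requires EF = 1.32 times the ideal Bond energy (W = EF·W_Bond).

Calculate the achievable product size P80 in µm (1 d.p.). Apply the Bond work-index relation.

P80 = 97.9 µm

W = 10·Wi·[P80^(−½) − F80^(−½)]
W_Bond = W / EF = 20.988 / 1.32 = 15.9000 kWh/t
⇒ 1/√P80 = W_Bond/(10·Wi) + 1/√F80
  = 15.9000/(10·17.1) + 1/√15387 = 0.092982 + 0.008062 = 0.101044
P80 = (1/0.101044)² = 9.8967² = 97.94 µm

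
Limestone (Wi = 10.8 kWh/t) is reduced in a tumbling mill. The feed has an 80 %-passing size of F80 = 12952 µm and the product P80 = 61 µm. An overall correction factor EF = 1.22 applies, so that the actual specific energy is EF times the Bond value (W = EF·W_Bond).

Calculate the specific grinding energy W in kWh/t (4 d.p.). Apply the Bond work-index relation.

W = 15.7124 kWh/t

W = 10·Wi·(P80^(-½) − F80^(-½))
1/√61 = 0.128037;  1/√12952 = 0.008787
W = 10·10.8·(0.128037 − 0.008787) = 12.8790 kWh/t
W_actual = 1.22 × 12.8790 = 15.7124 kWh/t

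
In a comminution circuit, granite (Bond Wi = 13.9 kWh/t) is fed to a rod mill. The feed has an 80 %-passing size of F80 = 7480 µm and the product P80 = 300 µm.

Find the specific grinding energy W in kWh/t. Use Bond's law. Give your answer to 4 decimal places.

W = 6.4180 kWh/t

W = 10 Wi (1/√P80 − 1/√F80)  [Bond]
1/√300 = 0.057735;  1/√7480 = 0.011562
W = 10·13.9·(0.057735 − 0.011562) = 6.4180 kWh/t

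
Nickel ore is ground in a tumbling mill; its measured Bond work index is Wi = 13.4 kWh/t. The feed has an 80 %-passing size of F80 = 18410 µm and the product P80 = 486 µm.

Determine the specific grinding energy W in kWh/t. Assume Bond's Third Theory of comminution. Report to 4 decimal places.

W = 10 Wi (1/√P80 − 1/√F80)  [Bond]
1/√486 = 0.045361;  1/√18410 = 0.007370
W = 10·13.4·(0.045361 − 0.007370) = 5.0908 kWh/t

W = 5.0908 kWh/t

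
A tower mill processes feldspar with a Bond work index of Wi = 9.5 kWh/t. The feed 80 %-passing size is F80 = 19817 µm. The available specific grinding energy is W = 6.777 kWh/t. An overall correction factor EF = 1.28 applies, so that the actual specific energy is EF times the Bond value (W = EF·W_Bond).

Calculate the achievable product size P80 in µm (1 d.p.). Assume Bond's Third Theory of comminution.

P80 = 253.3 µm

W = 10·Wi·(P80^(-½) − F80^(-½))
W_Bond = W / EF = 6.777 / 1.28 = 5.2945 kWh/t
P80^(−½) = W_Bond/(10 Wi) + F80^(−½)
  = 5.2945/(10·9.5) + 1/√19817 = 0.055732 + 0.007104 = 0.062836
P80 = (1/0.062836)² = 15.9146² = 253.27 µm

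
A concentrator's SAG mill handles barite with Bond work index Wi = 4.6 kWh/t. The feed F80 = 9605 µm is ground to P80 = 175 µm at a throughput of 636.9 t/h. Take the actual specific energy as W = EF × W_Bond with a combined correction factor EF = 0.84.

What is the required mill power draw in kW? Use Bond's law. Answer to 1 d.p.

P = 1609.2 kW

W_Bond = 10·Wi·(1/√P₈₀ − 1/√F₈₀)
W = 10·4.6·(1/√175 − 1/√9605) = 10·4.6·(0.065389) = 3.0079 kWh/t
Apply correction: 3.0079 × 0.84 = 2.5266 kWh/t
Mill draw = 2.5266 × 636.9 = 1609.2 kW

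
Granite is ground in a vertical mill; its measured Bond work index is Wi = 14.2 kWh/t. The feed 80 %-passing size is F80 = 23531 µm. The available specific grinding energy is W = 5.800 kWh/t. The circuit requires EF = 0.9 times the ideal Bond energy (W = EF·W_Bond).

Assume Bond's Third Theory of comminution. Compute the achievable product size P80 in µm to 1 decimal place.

W = 10 Wi / √P80 − 10 Wi / √F80
W_Bond = W / EF = 5.800 / 0.9 = 6.4444 kWh/t
P80^-0.5 = F80^-0.5 + W_Bond/(10 Wi)
  = 6.4444/(10·14.2) + 1/√23531 = 0.045383 + 0.006519 = 0.051902
P80 = (1/0.051902)² = 19.2669² = 371.21 µm

P80 = 371.2 µm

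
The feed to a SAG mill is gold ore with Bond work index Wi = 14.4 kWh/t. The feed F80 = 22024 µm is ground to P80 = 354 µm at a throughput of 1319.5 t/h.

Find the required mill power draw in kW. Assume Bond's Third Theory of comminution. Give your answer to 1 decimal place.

P = 8818.5 kW

W = 10 Wi / √P80 − 10 Wi / √F80
W = 10·14.4·(1/√354 − 1/√22024) = 10·14.4·(0.046411) = 6.6832 kWh/t
P_mill = W·ṁ = 6.6832·1319.5 = 8818.5 kW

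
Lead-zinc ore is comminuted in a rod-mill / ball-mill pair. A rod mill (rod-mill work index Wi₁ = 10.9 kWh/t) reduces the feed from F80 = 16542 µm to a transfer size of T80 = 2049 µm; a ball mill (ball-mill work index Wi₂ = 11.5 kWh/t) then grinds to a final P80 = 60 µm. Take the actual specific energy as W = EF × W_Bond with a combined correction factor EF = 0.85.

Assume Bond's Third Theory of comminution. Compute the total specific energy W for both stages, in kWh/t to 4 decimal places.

W = 11.7864 kWh/t

W = 10 Wi (P80^-0.5 − F80^-0.5)
Stage 1 (16542→2049 µm, Wi₁=10.9): W₁ = 10·10.9·(0.022092 − 0.007775) = 1.5605 kWh/t
Stage 2 (2049→60 µm, Wi₂=11.5): W₂ = 10·11.5·(0.129099 − 0.022092) = 12.3059 kWh/t
W = W₁ + W₂ = 1.5605 + 12.3059 = 13.8664 kWh/t
With EF = 0.85: W = 13.8664·0.85 = 11.7864 kWh/t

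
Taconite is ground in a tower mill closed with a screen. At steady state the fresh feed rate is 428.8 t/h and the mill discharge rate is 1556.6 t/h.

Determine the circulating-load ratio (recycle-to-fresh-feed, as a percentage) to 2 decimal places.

M = F + R at steady state, so:
R = M − F = 1556.6 − 428.8 = 1127.8 t/h
CL = 100·R/F = 100·1127.8/428.8 = 263.01 %

CL = 263.01 %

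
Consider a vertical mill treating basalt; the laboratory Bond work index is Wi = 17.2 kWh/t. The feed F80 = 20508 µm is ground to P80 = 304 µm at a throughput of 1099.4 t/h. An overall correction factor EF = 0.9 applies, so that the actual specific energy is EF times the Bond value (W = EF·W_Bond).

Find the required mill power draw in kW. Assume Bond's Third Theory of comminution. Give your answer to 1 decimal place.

Bond:  W = 10 Wi (1/√P − 1/√F)
W = 10·17.2·(1/√304 − 1/√20508) = 10·17.2·(0.050371) = 8.6638 kWh/t
With EF = 0.9: W = 8.6638·0.9 = 7.7974 kWh/t
P_mill = W·ṁ = 7.7974·1099.4 = 8572.5 kW

P = 8572.5 kW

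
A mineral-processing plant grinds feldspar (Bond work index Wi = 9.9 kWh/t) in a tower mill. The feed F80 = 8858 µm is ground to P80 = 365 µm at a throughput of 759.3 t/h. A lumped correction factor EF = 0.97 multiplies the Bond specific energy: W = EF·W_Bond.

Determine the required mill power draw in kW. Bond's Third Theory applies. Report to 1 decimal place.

W = 10 Wi / √P80 − 10 Wi / √F80
W = 10·9.9·(1/√365 − 1/√8858) = 10·9.9·(0.041717) = 4.1300 kWh/t
Corrected W = EF·W_Bond = 0.97·4.1300 = 4.0061 kWh/t
P_mill = W·ṁ = 4.0061·759.3 = 3041.8 kW

P = 3041.8 kW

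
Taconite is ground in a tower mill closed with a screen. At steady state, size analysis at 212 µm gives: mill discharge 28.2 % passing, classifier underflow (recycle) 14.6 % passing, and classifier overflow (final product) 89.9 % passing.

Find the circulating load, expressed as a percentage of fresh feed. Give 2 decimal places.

CL = 453.68 %

Two-product formula at 212 µm:
(1+r)d = ru + o → r = (o−d)/(d−u)
r = (89.9 − 28.2)/(28.2 − 14.6) = 61.7/13.6 = 4.5368
CL = 100·r = 453.68 %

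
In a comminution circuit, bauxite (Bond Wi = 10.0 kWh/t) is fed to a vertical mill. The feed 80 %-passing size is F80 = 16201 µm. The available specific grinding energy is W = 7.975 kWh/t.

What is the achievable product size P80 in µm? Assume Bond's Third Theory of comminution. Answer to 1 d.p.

P80 = 130.3 µm

W = 10·Wi·[P80^(−½) − F80^(−½)]
1/√P80 = 1/√F80 + W/(10·Wi)
  = 7.9750/(10·10.0) + 1/√16201 = 0.079750 + 0.007856 = 0.087606
P80 = (1/0.087606)² = 11.4147² = 130.29 µm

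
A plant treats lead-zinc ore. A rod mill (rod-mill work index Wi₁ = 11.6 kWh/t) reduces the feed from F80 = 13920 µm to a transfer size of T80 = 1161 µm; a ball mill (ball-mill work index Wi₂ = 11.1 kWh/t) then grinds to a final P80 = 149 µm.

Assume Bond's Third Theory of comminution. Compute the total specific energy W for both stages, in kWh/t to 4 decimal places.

W = 8.2570 kWh/t

W = 10·Wi·(P80^(-½) − F80^(-½))
Stage 1 (13920→1161 µm, Wi₁=11.6): W₁ = 10·11.6·(0.029348 − 0.008476) = 2.4212 kWh/t
Stage 2 (1161→149 µm, Wi₂=11.1): W₂ = 10·11.1·(0.081923 − 0.029348) = 5.8358 kWh/t
W = W₁ + W₂ = 2.4212 + 5.8358 = 8.2570 kWh/t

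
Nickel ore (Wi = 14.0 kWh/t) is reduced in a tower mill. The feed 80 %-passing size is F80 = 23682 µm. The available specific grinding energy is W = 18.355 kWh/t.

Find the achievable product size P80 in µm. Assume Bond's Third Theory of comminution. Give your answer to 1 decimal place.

W = 10 Wi / √P80 − 10 Wi / √F80
1/√P80 = 1/√F80 + W/(10·Wi)
  = 18.3550/(10·14.0) + 1/√23682 = 0.131107 + 0.006498 = 0.137605
P80 = (1/0.137605)² = 7.2672² = 52.81 µm

P80 = 52.8 µm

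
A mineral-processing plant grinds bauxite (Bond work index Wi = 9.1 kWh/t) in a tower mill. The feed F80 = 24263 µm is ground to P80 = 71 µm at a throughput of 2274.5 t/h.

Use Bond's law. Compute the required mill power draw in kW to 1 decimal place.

P = 23235.2 kW

W = 10·Wi·[P80^(−½) − F80^(−½)]
W = 10·9.1·(1/√71 − 1/√24263) = 10·9.1·(0.112258) = 10.2155 kWh/t
P_mill = W·ṁ = 10.2155·2274.5 = 23235.2 kW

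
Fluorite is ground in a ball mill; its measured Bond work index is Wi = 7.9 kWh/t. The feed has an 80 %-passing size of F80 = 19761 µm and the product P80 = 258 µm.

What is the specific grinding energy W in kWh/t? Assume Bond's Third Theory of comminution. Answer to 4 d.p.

W = 10 Wi (P80^-0.5 − F80^-0.5)
1/√258 = 0.062257;  1/√19761 = 0.007114
W = 10·7.9·(0.062257 − 0.007114) = 4.3563 kWh/t

W = 4.3563 kWh/t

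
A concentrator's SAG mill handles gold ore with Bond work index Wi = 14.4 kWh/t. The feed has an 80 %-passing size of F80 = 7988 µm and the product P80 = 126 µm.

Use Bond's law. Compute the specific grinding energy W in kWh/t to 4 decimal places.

W = 10·Wi·[P80^(−½) − F80^(−½)]
1/√126 = 0.089087;  1/√7988 = 0.011189
W = 10·14.4·(0.089087 − 0.011189) = 11.2174 kWh/t

W = 11.2174 kWh/t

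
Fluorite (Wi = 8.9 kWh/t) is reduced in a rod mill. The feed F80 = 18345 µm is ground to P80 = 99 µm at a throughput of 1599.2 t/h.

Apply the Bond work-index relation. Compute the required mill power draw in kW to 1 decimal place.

P = 13253.7 kW

W = 10·Wi·(P80^(-½) − F80^(-½))
W = 10·8.9·(1/√99 − 1/√18345) = 10·8.9·(0.093121) = 8.2877 kWh/t
P = W·T = 8.2877·1599.2 = 13253.7 kW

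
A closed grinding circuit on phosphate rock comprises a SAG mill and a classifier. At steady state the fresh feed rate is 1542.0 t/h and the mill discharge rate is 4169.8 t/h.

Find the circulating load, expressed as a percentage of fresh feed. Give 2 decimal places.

Mill node: discharge = fresh + recycle.
R = M − F = 4169.8 − 1542.0 = 2627.8 t/h
CL = 100·R/F = 100·2627.8/1542.0 = 170.42 %

CL = 170.42 %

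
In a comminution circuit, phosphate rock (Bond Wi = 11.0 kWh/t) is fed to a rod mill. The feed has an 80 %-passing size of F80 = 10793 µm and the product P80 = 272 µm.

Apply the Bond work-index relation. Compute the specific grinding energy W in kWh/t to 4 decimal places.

Bond:  W = 10 Wi (1/√P − 1/√F)
1/√272 = 0.060634;  1/√10793 = 0.009626
W = 10·11.0·(0.060634 − 0.009626) = 5.6109 kWh/t

W = 5.6109 kWh/t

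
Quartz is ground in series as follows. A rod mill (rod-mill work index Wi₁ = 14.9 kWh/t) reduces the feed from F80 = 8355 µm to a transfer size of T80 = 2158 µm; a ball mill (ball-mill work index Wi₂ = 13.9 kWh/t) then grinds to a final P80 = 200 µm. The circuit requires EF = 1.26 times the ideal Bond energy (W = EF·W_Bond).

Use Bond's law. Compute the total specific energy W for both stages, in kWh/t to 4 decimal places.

W = 10 Wi / √P80 − 10 Wi / √F80
Stage 1 (8355→2158 µm, Wi₁=14.9): W₁ = 10·14.9·(0.021527 − 0.010940) = 1.5774 kWh/t
Stage 2 (2158→200 µm, Wi₂=13.9): W₂ = 10·13.9·(0.070711 − 0.021527) = 6.8366 kWh/t
W = W₁ + W₂ = 1.5774 + 6.8366 = 8.4140 kWh/t
With EF = 1.26: W = 8.4140·1.26 = 10.6016 kWh/t

W = 10.6016 kWh/t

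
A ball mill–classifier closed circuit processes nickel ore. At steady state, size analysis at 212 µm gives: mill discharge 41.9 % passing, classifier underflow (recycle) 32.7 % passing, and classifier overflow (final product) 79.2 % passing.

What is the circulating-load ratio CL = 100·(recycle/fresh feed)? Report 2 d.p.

Balance %-passing 212 µm (r = R/F):
Fd + Rd = Ru + Fo ⇒ R/F = (o−d)/(d−u)
r = (79.2 − 41.9)/(41.9 − 32.7) = 37.3/9.2 = 4.0543
CL = 100·r = 405.43 %

CL = 405.43 %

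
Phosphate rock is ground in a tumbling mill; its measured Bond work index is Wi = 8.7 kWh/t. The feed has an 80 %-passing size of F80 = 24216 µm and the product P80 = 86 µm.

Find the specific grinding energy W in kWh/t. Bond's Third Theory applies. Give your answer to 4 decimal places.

W = 10·Wi·[P80^(−½) − F80^(−½)]
1/√86 = 0.107833;  1/√24216 = 0.006426
W = 10·8.7·(0.107833 − 0.006426) = 8.8224 kWh/t

W = 8.8224 kWh/t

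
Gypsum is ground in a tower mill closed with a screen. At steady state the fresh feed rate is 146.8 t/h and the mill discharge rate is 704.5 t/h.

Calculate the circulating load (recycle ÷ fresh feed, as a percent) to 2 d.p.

CL = 379.90 %

Steady state: M = F + R.
R = M − F = 704.5 − 146.8 = 557.7 t/h
CL = 100·R/F = 100·557.7/146.8 = 379.90 %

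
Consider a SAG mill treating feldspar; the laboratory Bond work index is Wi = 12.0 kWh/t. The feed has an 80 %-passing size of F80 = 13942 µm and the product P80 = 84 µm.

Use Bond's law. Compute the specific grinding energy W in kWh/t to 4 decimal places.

W = 12.0768 kWh/t

W = 10·Wi·(P80^(-½) − F80^(-½))
1/√84 = 0.109109;  1/√13942 = 0.008469
W = 10·12.0·(0.109109 − 0.008469) = 12.0768 kWh/t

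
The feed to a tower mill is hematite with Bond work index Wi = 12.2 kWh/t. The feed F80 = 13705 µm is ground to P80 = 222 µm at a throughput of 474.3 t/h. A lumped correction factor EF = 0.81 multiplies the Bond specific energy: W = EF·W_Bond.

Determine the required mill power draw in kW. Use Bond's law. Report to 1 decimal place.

W = 10 Wi (1/√P80 − 1/√F80)  [Bond]
W = 10·12.2·(1/√222 − 1/√13705) = 10·12.2·(0.058574) = 7.1460 kWh/t
Apply correction: 7.1460 × 0.81 = 5.7882 kWh/t
Mill draw = 5.7882 × 474.3 = 2745.4 kW

P = 2745.4 kW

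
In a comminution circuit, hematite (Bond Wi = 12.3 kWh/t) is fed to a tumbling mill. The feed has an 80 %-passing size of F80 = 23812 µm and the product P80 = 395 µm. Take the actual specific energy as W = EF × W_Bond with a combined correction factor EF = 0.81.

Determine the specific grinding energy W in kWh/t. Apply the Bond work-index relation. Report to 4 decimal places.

W = 4.3673 kWh/t

Bond: W = 10·Wi·(1/√P80 − 1/√F80)
1/√395 = 0.050315;  1/√23812 = 0.006480
W = 10·12.3·(0.050315 − 0.006480) = 5.3917 kWh/t
With EF = 0.81: W = 5.3917·0.81 = 4.3673 kWh/t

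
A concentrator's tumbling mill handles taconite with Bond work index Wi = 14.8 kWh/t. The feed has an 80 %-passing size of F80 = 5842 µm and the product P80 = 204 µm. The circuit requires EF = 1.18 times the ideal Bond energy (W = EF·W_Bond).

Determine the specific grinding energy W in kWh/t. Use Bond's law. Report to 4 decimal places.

W = 10 Wi (1/√P80 − 1/√F80)  [Bond]
1/√204 = 0.070014;  1/√5842 = 0.013083
W = 10·14.8·(0.070014 − 0.013083) = 8.4257 kWh/t
Corrected W = EF·W_Bond = 1.18·8.4257 = 9.9424 kWh/t

W = 9.9424 kWh/t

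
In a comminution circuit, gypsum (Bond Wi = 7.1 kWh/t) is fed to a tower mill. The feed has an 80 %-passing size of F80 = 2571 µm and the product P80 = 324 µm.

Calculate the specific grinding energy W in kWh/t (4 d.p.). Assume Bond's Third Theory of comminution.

W_Bond = 10·Wi·(1/√P₈₀ − 1/√F₈₀)
1/√324 = 0.055556;  1/√2571 = 0.019722
W = 10·7.1·(0.055556 − 0.019722) = 2.5442 kWh/t

W = 2.5442 kWh/t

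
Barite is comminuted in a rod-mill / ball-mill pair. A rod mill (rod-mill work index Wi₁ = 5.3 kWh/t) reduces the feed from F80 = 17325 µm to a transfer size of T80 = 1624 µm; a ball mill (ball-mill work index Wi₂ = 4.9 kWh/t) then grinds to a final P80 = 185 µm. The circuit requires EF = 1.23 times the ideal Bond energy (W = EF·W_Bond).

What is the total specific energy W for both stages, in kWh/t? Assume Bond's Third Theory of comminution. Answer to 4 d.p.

W = 10 Wi (1/√P80 − 1/√F80)  [Bond]
Stage 1 (17325→1624 µm, Wi₁=5.3): W₁ = 10·5.3·(0.024815 − 0.007597) = 0.9125 kWh/t
Stage 2 (1624→185 µm, Wi₂=4.9): W₂ = 10·4.9·(0.073521 − 0.024815) = 2.3866 kWh/t
W = W₁ + W₂ = 0.9125 + 2.3866 = 3.2991 kWh/t
Apply correction: 3.2991 × 1.23 = 4.0580 kWh/t

W = 4.0580 kWh/t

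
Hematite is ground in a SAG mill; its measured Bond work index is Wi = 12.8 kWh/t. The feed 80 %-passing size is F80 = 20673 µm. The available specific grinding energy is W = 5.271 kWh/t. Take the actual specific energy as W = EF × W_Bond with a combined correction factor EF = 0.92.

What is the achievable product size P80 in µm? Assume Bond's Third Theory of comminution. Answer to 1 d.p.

P80 = 373.9 µm

W = 10 Wi / √P80 − 10 Wi / √F80
W_Bond = W / EF = 5.271 / 0.92 = 5.7293 kWh/t
1/√P80 = 1/√F80 + W_Bond/(10·Wi)
  = 5.7293/(10·12.8) + 1/√20673 = 0.044761 + 0.006955 = 0.051716
P80 = (1/0.051716)² = 19.3365² = 373.90 µm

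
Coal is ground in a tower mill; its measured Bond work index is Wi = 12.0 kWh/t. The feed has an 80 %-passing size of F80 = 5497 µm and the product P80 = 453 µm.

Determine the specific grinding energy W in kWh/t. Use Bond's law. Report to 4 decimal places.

W = 4.0196 kWh/t

W = 10 Wi (1/√P80 − 1/√F80)  [Bond]
1/√453 = 0.046984;  1/√5497 = 0.013488
W = 10·12.0·(0.046984 − 0.013488) = 4.0196 kWh/t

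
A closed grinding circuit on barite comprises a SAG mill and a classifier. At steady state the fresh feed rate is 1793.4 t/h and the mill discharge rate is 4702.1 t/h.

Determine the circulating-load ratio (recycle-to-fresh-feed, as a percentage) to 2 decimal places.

Steady state: M = F + R.
R = M − F = 4702.1 − 1793.4 = 2908.7 t/h
CL = 100·R/F = 100·2908.7/1793.4 = 162.19 %

CL = 162.19 %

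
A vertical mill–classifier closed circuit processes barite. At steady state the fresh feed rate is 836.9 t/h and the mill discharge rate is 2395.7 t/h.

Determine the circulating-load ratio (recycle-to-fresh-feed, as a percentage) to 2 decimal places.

Discharge = new feed + return, hence
R = M − F = 2395.7 − 836.9 = 1558.8 t/h
CL = 100·R/F = 100·1558.8/836.9 = 186.26 %

CL = 186.26 %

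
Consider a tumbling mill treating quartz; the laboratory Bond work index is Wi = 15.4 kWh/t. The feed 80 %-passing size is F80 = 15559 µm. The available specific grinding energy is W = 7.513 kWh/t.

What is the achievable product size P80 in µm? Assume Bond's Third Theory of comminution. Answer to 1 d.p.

P80 = 309.9 µm

W = 10 Wi / √P80 − 10 Wi / √F80
⇒ 1/√P80 = W/(10 Wi) + 1/√F80
  = 7.5130/(10·15.4) + 1/√15559 = 0.048786 + 0.008017 = 0.056803
P80 = (1/0.056803)² = 17.6048² = 309.93 µm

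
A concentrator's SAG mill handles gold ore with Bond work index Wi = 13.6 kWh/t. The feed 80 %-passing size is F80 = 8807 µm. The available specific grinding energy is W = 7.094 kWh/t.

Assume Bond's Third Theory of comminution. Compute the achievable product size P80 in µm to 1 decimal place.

W = 10 Wi / √P80 − 10 Wi / √F80
P80^-0.5 = F80^-0.5 + W/(10 Wi)
  = 7.0940/(10·13.6) + 1/√8807 = 0.052162 + 0.010656 = 0.062818
P80 = (1/0.062818)² = 15.9191² = 253.42 µm

P80 = 253.4 µm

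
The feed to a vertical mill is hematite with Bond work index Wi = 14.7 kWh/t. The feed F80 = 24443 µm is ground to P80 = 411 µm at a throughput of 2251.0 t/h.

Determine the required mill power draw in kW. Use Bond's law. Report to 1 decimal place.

P = 14205.5 kW

W = 10·Wi·[P80^(−½) − F80^(−½)]
W = 10·14.7·(1/√411 − 1/√24443) = 10·14.7·(0.042930) = 6.3107 kWh/t
P = W·T = 6.3107·2251.0 = 14205.5 kW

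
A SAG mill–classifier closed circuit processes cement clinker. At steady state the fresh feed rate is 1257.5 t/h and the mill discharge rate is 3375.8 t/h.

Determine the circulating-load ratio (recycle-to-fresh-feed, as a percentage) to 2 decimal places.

CL = 168.45 %

Discharge = new feed + return, hence
R = M − F = 3375.8 − 1257.5 = 2118.3 t/h
CL = 100·R/F = 100·2118.3/1257.5 = 168.45 %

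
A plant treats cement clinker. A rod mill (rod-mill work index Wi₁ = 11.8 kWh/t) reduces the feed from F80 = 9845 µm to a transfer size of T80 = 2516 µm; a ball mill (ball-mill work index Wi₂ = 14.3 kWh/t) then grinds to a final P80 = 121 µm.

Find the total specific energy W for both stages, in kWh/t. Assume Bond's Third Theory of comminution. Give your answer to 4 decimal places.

W = 11.3123 kWh/t

Bond: W = 10·Wi·(1/√P80 − 1/√F80)
Stage 1 (9845→2516 µm, Wi₁=11.8): W₁ = 10·11.8·(0.019936 − 0.010078) = 1.1632 kWh/t
Stage 2 (2516→121 µm, Wi₂=14.3): W₂ = 10·14.3·(0.090909 − 0.019936) = 10.1491 kWh/t
W = W₁ + W₂ = 1.1632 + 10.1491 = 11.3123 kWh/t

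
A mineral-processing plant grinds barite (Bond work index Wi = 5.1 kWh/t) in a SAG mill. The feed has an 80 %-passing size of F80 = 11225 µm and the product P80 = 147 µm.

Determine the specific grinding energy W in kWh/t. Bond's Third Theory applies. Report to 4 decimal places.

W = 3.7250 kWh/t

W = 10·Wi·(P80^(-½) − F80^(-½))
1/√147 = 0.082479;  1/√11225 = 0.009439
W = 10·5.1·(0.082479 − 0.009439) = 3.7250 kWh/t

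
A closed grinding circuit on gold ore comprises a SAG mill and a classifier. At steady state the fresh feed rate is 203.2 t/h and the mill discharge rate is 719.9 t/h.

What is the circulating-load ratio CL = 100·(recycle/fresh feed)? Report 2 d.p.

Mill node: discharge = fresh + recycle.
R = M − F = 719.9 − 203.2 = 516.7 t/h
CL = 100·R/F = 100·516.7/203.2 = 254.28 %

CL = 254.28 %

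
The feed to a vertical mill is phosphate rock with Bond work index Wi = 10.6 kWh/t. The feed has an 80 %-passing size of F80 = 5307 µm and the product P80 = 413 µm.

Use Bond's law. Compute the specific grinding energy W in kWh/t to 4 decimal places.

W_Bond = 10·Wi·(1/√P₈₀ − 1/√F₈₀)
1/√413 = 0.049207;  1/√5307 = 0.013727
W = 10·10.6·(0.049207 − 0.013727) = 3.7609 kWh/t

W = 3.7609 kWh/t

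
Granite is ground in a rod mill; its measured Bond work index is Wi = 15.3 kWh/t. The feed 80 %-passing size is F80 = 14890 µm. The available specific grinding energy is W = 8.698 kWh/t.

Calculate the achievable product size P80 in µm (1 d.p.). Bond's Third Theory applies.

W = 10·Wi·(P80^(-½) − F80^(-½))
P80^(−½) = W/(10 Wi) + F80^(−½)
  = 8.6980/(10·15.3) + 1/√14890 = 0.056850 + 0.008195 = 0.065045
P80 = (1/0.065045)² = 15.3740² = 236.36 µm

P80 = 236.4 µm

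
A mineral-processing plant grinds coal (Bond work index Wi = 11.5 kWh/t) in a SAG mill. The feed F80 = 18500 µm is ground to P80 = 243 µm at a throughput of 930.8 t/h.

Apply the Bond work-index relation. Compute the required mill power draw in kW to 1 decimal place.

W_Bond = 10·Wi·(1/√P₈₀ − 1/√F₈₀)
W = 10·11.5·(1/√243 − 1/√18500) = 10·11.5·(0.056798) = 6.5318 kWh/t
Mill draw = 6.5318 × 930.8 = 6079.8 kW

P = 6079.8 kW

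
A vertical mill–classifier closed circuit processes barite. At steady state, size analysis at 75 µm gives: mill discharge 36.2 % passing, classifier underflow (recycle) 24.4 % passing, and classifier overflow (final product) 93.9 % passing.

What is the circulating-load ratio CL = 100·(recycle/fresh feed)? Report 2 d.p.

Let r = R/F. Size balance at 75 µm:
d + r·d = r·u + o → r(d−u) = o−d
r = (93.9 − 36.2)/(36.2 − 24.4) = 57.7/11.8 = 4.8898
CL = 100·r = 488.98 %

CL = 488.98 %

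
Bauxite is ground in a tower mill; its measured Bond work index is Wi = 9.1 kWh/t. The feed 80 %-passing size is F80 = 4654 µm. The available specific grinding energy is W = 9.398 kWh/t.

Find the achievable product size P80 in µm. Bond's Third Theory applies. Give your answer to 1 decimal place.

P80 = 71.9 µm

Bond: W = 10·Wi·(1/√P80 − 1/√F80)
⇒ 1/√P80 = W/(10·Wi) + 1/√F80
  = 9.3980/(10·9.1) + 1/√4654 = 0.103275 + 0.014658 = 0.117933
P80 = (1/0.117933)² = 8.4794² = 71.90 µm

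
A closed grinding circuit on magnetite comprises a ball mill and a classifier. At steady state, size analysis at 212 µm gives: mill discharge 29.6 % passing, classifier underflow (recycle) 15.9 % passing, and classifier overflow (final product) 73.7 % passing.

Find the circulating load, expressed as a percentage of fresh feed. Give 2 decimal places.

Two-product formula at 212 µm:
(1+r)d = ru + o → r = (o−d)/(d−u)
r = (73.7 − 29.6)/(29.6 − 15.9) = 44.1/13.7 = 3.2190
CL = 100·r = 321.90 %

CL = 321.90 %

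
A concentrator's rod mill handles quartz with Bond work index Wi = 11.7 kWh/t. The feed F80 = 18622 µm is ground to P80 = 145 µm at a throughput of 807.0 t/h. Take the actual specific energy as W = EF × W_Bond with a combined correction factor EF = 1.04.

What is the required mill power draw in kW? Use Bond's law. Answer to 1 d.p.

W = 10 Wi (1/√P80 − 1/√F80)  [Bond]
W = 10·11.7·(1/√145 − 1/√18622) = 10·11.7·(0.075717) = 8.8589 kWh/t
Corrected W = EF·W_Bond = 1.04·8.8589 = 9.2133 kWh/t
Mill draw = 9.2133 × 807.0 = 7435.1 kW

P = 7435.1 kW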